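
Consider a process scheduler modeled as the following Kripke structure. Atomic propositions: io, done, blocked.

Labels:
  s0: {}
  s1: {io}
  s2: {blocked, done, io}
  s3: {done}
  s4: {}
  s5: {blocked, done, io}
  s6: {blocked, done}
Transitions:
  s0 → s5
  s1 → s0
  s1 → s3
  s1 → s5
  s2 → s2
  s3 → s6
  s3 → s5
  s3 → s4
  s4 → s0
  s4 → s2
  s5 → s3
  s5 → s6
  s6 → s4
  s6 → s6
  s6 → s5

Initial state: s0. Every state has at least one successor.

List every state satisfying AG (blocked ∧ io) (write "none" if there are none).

States satisfying blocked ∧ io: {s2, s5}.
States satisfying AG (blocked ∧ io): {s2}.

{s2}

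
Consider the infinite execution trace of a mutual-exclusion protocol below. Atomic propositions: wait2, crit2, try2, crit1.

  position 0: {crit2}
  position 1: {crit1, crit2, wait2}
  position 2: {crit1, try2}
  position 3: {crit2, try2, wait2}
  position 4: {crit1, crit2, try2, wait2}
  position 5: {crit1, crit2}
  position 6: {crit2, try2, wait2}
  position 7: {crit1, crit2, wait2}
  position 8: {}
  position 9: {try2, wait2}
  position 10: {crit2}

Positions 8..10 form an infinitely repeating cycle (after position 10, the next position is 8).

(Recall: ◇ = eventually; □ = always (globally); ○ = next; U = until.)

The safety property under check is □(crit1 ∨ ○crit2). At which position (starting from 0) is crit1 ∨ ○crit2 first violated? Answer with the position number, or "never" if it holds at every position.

Check crit1 ∨ ○crit2 at each position in order: 0 ✓, 1 ✓, 2 ✓, 3 ✓, 4 ✓, 5 ✓, 6 ✓, 7 ✓.
At position 8 the labels are {} and the next position 9 has {try2, wait2}, so crit1 ∨ ○crit2 is false there. This is the first violation.

8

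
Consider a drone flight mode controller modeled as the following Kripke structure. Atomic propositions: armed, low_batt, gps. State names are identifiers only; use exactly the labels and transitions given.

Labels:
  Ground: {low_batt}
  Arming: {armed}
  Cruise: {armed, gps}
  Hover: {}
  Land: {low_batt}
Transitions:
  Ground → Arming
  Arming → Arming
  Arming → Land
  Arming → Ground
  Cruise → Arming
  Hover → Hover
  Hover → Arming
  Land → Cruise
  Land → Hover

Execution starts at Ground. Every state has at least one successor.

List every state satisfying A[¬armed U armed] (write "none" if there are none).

States satisfying ¬armed: {Ground, Hover, Land}.
States satisfying armed: {Arming, Cruise}.
States satisfying A[¬armed U armed]: {Ground, Arming, Cruise}.

{Ground, Arming, Cruise}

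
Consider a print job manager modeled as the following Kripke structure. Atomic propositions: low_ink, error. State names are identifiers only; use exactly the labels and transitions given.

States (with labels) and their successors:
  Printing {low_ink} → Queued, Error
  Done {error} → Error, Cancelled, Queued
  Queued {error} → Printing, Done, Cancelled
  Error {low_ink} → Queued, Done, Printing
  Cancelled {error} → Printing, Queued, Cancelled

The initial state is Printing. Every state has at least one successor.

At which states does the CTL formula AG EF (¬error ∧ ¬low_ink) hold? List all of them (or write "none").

none

States satisfying EF (¬error ∧ ¬low_ink): ∅.
States satisfying AG EF (¬error ∧ ¬low_ink): ∅.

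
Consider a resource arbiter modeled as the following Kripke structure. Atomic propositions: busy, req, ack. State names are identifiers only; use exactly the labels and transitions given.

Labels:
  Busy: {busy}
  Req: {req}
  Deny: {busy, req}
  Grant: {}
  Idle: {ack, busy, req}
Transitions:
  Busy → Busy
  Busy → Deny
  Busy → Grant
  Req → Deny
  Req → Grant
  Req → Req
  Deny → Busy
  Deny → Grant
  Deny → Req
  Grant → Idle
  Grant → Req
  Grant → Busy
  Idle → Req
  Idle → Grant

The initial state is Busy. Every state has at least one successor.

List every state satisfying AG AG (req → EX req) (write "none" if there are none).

{Busy, Req, Deny, Grant, Idle}

States satisfying AG (req → EX req): {Busy, Req, Deny, Grant, Idle}.
States satisfying AG AG (req → EX req): {Busy, Req, Deny, Grant, Idle}.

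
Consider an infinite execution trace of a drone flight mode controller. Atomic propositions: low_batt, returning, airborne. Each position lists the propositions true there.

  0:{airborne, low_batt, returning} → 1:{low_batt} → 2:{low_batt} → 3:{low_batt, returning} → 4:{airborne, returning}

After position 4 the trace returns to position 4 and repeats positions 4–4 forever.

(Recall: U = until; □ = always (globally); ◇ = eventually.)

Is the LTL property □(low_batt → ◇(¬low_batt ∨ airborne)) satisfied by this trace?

Satisfied

low_batt → ◇(¬low_batt ∨ airborne) holds at every position 0..4, and those are all positions ever visited, so □(low_batt → ◇(¬low_batt ∨ airborne)) holds.
Positions where low_batt holds: 0, 1, 2, 3.
Check ◇(¬low_batt ∨ airborne) at each: 0→ok, 1→ok, 2→ok, 3→ok.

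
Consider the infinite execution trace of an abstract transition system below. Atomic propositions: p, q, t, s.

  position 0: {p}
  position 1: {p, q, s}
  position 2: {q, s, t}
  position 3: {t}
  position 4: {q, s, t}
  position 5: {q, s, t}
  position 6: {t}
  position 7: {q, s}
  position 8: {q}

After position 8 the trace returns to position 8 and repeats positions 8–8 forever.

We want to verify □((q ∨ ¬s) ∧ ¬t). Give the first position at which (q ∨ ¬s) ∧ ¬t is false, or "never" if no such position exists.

2

Check (q ∨ ¬s) ∧ ¬t at each position in order: 0 ✓, 1 ✓.
At position 2 the labels are {q, s, t}, so (q ∨ ¬s) ∧ ¬t is false there. This is the first violation.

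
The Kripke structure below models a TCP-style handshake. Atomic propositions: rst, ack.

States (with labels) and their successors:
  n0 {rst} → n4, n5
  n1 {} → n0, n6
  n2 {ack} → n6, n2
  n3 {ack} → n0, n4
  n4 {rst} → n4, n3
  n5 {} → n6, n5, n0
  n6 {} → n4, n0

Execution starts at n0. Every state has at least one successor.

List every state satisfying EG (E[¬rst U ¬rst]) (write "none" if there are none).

States satisfying E[¬rst U ¬rst]: {n1, n2, n3, n5, n6}.
States satisfying EG (E[¬rst U ¬rst]): {n2, n5}.

{n2, n5}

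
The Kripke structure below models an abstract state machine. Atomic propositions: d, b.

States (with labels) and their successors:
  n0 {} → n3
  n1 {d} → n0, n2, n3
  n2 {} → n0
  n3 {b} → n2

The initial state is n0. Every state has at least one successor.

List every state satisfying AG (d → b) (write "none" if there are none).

States satisfying d → b: {n0, n2, n3}.
States satisfying AG (d → b): {n0, n2, n3}.

{n0, n2, n3}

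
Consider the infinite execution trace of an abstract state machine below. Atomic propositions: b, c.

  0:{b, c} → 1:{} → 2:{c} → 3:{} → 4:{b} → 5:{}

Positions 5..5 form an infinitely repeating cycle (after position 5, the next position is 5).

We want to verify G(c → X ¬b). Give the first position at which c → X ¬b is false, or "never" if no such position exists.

c → X ¬b holds at every position 0..5, and those are all the positions the trace ever visits, so the invariant G(c → X ¬b) is never violated.

never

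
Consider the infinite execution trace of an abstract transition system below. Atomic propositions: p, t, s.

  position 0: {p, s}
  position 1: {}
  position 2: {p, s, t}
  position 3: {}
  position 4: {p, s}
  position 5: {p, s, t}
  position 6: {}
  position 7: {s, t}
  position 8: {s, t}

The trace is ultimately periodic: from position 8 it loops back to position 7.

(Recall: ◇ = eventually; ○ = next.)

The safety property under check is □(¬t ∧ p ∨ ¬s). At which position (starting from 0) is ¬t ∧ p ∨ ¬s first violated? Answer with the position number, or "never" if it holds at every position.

2

Check ¬t ∧ p ∨ ¬s at each position in order: 0 ✓, 1 ✓.
At position 2 the labels are {p, s, t}, so ¬t ∧ p ∨ ¬s is false there. This is the first violation.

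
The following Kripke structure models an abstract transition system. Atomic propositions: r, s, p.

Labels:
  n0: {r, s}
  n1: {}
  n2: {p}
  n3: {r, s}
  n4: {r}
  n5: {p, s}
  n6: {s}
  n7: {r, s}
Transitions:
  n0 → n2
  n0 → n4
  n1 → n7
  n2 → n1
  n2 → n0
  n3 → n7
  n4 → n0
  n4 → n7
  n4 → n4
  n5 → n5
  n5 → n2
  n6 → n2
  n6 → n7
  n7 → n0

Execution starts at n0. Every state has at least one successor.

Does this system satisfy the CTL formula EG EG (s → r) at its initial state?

States satisfying EG (s → r): {n0, n1, n2, n3, n4, n7}.
States satisfying EG EG (s → r): {n0, n1, n2, n3, n4, n7}.
n0 ∈ Sat(EG EG (s → r)).

Yes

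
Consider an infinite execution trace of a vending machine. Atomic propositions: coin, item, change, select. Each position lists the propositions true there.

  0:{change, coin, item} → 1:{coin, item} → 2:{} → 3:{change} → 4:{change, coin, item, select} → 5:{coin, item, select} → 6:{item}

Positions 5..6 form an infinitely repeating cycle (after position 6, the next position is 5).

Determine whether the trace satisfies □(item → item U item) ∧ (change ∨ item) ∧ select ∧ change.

item → item U item holds at every position 0..6, and those are all positions ever visited, so □(item → item U item) holds.
Positions where item holds: 0, 1, 4, 5, 6.
Check item U item at each: 0→ok, 1→ok, 4→ok, 5→ok, 6→ok.
At position 0: □(item → item U item) is true; (change ∨ item) ∧ select ∧ change is false; so □(item → item U item) ∧ (change ∨ item) ∧ select ∧ change is false.

No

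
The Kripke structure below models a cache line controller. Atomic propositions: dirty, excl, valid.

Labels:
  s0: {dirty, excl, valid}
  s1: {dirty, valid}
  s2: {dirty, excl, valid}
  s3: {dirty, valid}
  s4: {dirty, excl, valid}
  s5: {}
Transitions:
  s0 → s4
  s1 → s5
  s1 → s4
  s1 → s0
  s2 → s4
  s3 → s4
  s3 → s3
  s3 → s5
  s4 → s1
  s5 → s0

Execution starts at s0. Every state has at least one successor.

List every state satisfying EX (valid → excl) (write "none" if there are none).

States satisfying valid → excl: {s0, s2, s4, s5}.
States satisfying EX (valid → excl): {s0, s1, s2, s3, s5}.

{s0, s1, s2, s3, s5}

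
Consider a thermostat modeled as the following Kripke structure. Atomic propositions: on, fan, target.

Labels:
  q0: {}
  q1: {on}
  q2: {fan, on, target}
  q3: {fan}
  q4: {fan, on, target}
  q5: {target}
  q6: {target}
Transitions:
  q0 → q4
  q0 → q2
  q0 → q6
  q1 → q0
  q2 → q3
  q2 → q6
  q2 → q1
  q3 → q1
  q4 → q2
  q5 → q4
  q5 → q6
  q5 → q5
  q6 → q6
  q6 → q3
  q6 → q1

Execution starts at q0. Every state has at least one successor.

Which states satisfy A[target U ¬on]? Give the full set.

{q0, q3, q5, q6}

States satisfying target: {q2, q4, q5, q6}.
States satisfying ¬on: {q0, q3, q5, q6}.
States satisfying A[target U ¬on]: {q0, q3, q5, q6}.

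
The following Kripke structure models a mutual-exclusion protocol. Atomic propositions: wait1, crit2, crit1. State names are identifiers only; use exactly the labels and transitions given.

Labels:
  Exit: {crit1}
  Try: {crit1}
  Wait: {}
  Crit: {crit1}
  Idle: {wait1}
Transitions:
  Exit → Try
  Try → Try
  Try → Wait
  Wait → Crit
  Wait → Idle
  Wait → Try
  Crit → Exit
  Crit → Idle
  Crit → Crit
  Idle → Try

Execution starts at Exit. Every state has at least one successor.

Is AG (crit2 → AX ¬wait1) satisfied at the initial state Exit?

Satisfied

States satisfying crit2 → AX ¬wait1: {Exit, Try, Wait, Crit, Idle}.
States satisfying AG (crit2 → AX ¬wait1): {Exit, Try, Wait, Crit, Idle}.
Every state reachable from Exit satisfies crit2 → AX ¬wait1.
Exit ∈ Sat(AG (crit2 → AX ¬wait1)).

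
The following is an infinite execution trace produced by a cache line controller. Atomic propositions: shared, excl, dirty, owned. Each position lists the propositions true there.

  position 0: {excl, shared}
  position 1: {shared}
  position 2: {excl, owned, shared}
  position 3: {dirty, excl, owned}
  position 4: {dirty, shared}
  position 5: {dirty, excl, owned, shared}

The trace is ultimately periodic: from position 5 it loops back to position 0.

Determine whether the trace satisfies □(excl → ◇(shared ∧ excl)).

excl → ◇(shared ∧ excl) holds at every position 0..5, and those are all positions ever visited, so □(excl → ◇(shared ∧ excl)) holds.
Positions where excl holds: 0, 2, 3, 5.
Check ◇(shared ∧ excl) at each: 0→ok, 2→ok, 3→ok, 5→ok.

Yes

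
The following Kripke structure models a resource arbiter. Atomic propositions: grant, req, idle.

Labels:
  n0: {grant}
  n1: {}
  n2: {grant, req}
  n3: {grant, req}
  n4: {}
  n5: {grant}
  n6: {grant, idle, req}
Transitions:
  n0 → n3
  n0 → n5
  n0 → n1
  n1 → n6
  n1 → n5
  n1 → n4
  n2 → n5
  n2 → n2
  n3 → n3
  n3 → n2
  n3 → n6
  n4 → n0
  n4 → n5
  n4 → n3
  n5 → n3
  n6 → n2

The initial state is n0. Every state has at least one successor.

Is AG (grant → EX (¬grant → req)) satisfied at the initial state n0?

States satisfying grant → EX (¬grant → req): {n0, n1, n2, n3, n4, n5, n6}.
States satisfying AG (grant → EX (¬grant → req)): {n0, n1, n2, n3, n4, n5, n6}.
Every state reachable from n0 satisfies grant → EX (¬grant → req).
n0 ∈ Sat(AG (grant → EX (¬grant → req))).

Yes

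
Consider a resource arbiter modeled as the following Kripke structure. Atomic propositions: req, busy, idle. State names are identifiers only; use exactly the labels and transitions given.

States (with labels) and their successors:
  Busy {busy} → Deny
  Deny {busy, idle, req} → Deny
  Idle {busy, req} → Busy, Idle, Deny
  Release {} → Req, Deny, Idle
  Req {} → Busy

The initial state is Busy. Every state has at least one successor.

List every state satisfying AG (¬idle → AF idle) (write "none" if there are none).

States satisfying ¬idle → AF idle: {Busy, Deny, Req}.
States satisfying AG (¬idle → AF idle): {Busy, Deny, Req}.

{Busy, Deny, Req}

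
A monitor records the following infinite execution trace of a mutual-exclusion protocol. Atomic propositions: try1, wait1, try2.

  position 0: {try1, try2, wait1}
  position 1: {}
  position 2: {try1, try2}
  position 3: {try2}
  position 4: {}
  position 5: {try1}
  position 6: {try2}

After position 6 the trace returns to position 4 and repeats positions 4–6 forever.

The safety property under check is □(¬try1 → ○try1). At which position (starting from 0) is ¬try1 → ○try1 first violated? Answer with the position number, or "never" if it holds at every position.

3

Check ¬try1 → ○try1 at each position in order: 0 ✓, 1 ✓, 2 ✓.
At position 3 the labels are {try2} and the next position 4 has {}, so ¬try1 → ○try1 is false there. This is the first violation.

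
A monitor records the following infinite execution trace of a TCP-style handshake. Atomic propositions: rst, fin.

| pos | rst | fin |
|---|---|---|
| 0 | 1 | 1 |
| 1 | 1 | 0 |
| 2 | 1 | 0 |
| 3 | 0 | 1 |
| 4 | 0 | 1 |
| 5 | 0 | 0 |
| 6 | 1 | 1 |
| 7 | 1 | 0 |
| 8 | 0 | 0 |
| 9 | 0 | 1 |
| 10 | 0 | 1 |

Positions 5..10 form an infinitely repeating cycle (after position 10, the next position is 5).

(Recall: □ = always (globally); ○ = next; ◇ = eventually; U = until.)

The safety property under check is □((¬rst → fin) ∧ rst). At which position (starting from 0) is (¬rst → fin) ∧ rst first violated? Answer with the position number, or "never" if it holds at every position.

3

Check (¬rst → fin) ∧ rst at each position in order: 0 ✓, 1 ✓, 2 ✓.
At position 3 the labels are {fin}, so (¬rst → fin) ∧ rst is false there. This is the first violation.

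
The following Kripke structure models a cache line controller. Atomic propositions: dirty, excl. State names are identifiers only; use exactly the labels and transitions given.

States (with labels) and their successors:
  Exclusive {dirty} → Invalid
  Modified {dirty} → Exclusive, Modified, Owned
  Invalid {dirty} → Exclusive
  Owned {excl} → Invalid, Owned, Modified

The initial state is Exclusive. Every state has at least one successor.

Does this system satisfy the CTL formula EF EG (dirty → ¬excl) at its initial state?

States satisfying EG (dirty → ¬excl): {Exclusive, Modified, Invalid, Owned}.
States satisfying EF EG (dirty → ¬excl): {Exclusive, Modified, Invalid, Owned}.
Some path from Exclusive reaches a state where EG (dirty → ¬excl) holds.
Exclusive ∈ Sat(EF EG (dirty → ¬excl)).

Satisfied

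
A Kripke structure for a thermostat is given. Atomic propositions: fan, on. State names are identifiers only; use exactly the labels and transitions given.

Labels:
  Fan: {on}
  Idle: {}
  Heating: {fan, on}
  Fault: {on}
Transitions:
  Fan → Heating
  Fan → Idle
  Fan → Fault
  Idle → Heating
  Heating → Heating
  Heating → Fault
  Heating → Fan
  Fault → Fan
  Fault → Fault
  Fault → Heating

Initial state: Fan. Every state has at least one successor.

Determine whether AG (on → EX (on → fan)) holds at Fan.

Holds

States satisfying on → EX (on → fan): {Fan, Idle, Heating, Fault}.
States satisfying AG (on → EX (on → fan)): {Fan, Idle, Heating, Fault}.
Every state reachable from Fan satisfies on → EX (on → fan).
Fan ∈ Sat(AG (on → EX (on → fan))).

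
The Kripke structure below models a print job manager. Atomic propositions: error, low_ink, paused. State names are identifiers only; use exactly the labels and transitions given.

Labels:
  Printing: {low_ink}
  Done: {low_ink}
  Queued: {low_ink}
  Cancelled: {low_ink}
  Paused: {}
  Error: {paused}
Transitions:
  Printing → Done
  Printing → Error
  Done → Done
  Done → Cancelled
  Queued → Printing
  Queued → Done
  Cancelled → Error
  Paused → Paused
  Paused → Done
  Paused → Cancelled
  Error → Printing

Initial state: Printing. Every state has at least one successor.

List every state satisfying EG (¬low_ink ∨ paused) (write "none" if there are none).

States satisfying ¬low_ink ∨ paused: {Paused, Error}.
States satisfying EG (¬low_ink ∨ paused): {Paused}.

{Paused}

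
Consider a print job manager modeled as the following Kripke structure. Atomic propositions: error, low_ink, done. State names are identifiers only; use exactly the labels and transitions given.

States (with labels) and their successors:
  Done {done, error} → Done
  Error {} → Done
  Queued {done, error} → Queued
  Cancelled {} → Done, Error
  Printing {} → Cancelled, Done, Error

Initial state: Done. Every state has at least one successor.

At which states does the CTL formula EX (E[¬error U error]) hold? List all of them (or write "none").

{Done, Error, Queued, Cancelled, Printing}

States satisfying E[¬error U error]: {Done, Error, Queued, Cancelled, Printing}.
States satisfying EX (E[¬error U error]): {Done, Error, Queued, Cancelled, Printing}.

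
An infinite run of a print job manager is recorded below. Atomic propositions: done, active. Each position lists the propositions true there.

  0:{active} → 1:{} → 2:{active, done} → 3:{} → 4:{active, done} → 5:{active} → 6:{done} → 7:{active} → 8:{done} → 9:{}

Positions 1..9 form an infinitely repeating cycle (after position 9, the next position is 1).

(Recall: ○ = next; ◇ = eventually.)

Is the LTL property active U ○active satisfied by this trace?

Walking from position 0: ○active first holds at position 1, and active holds at every earlier position along the way, so active U ○active holds.

Holds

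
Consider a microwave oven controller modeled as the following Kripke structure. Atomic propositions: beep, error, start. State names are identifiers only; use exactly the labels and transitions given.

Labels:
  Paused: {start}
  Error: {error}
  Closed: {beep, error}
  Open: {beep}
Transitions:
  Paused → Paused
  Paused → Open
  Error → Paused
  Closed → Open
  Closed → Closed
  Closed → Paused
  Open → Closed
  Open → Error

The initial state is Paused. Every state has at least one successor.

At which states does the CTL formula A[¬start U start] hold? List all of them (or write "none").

{Paused, Error}

States satisfying ¬start: {Error, Closed, Open}.
States satisfying start: {Paused}.
States satisfying A[¬start U start]: {Paused, Error}.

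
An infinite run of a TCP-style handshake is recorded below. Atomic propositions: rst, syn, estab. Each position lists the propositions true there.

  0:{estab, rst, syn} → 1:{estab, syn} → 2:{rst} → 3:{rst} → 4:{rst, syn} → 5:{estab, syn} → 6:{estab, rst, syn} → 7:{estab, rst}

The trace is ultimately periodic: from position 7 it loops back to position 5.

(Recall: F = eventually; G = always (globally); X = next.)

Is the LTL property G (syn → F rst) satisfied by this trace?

syn → F rst holds at every position 0..7, and those are all positions ever visited, so G (syn → F rst) holds.
Positions where syn holds: 0, 1, 4, 5, 6.
Check F rst at each: 0→ok, 1→ok, 4→ok, 5→ok, 6→ok.

Satisfied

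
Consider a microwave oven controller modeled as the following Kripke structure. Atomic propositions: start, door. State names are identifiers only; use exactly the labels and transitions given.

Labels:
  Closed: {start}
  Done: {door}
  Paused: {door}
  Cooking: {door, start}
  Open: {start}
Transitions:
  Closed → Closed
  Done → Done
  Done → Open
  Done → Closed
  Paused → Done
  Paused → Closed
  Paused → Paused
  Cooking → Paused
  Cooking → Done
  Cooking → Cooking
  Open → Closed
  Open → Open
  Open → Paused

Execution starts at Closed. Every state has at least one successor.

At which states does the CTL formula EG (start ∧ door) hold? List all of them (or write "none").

{Cooking}

States satisfying start ∧ door: {Cooking}.
States satisfying EG (start ∧ door): {Cooking}.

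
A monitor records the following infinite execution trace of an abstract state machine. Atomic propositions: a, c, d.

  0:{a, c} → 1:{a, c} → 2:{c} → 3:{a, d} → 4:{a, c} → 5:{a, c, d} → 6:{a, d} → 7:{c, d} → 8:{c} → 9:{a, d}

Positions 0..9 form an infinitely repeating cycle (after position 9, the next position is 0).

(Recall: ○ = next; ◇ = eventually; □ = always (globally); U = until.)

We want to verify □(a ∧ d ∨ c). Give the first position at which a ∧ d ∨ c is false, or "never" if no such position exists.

a ∧ d ∨ c holds at every position 0..9, and those are all the positions the trace ever visits, so the invariant □(a ∧ d ∨ c) is never violated.

never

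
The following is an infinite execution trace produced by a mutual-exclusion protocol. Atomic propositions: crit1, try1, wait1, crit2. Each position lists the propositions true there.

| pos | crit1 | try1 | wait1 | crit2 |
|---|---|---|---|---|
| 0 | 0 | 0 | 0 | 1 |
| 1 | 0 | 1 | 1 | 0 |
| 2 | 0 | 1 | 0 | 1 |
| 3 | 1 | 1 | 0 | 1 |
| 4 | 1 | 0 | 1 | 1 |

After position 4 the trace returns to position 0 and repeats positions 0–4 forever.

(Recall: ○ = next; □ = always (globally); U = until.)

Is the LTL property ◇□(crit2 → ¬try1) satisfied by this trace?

No

□(crit2 → ¬try1) is false at every position 0..4, so it never becomes true and ◇□(crit2 → ¬try1) fails.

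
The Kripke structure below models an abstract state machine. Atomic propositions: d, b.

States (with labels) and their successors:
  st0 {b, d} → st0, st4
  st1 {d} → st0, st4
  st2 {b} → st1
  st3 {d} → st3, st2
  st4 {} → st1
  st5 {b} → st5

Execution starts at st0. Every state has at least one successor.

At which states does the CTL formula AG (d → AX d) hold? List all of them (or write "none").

{st5}

States satisfying d → AX d: {st2, st4, st5}.
States satisfying AG (d → AX d): {st5}.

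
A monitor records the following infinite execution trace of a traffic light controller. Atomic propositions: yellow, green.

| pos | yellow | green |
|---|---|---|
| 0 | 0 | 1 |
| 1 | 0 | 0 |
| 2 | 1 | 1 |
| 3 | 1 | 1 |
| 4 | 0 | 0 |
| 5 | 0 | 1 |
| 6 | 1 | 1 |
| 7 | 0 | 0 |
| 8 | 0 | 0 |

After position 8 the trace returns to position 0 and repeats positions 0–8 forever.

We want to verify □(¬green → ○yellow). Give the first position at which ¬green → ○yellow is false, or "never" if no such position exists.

Check ¬green → ○yellow at each position in order: 0 ✓, 1 ✓, 2 ✓, 3 ✓.
At position 4 the labels are {} and the next position 5 has {green}, so ¬green → ○yellow is false there. This is the first violation.

4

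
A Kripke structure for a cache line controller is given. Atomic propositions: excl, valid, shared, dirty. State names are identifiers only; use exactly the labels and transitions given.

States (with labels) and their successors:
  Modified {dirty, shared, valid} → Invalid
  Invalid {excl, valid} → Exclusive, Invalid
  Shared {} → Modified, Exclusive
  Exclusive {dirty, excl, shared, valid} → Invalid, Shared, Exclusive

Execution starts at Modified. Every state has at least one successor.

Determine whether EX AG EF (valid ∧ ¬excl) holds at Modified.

States satisfying AG EF (valid ∧ ¬excl): {Modified, Invalid, Shared, Exclusive}.
States satisfying EX AG EF (valid ∧ ¬excl): {Modified, Invalid, Shared, Exclusive}.
Modified ∈ Sat(EX AG EF (valid ∧ ¬excl)).

Holds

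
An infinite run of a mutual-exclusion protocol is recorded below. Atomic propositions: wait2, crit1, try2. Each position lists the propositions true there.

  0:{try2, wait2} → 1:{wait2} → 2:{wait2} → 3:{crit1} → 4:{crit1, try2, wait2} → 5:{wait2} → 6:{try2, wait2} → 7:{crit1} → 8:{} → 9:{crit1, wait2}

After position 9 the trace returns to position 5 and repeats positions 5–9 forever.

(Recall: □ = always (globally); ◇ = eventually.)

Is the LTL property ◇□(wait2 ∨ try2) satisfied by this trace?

No

□(wait2 ∨ try2) is false at every position 0..9, so it never becomes true and ◇□(wait2 ∨ try2) fails.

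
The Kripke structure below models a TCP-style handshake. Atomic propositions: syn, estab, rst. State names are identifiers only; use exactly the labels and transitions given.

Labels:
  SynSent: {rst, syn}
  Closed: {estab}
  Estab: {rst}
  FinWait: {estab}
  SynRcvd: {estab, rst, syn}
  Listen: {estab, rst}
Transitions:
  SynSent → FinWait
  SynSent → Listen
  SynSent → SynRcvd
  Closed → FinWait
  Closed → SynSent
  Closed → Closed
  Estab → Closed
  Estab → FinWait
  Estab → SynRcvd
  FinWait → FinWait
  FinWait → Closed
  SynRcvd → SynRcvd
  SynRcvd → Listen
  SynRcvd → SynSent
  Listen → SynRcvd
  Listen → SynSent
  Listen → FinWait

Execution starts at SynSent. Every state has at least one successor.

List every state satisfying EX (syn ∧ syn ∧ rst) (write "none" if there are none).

States satisfying syn ∧ syn ∧ rst: {SynSent, SynRcvd}.
States satisfying EX (syn ∧ syn ∧ rst): {SynSent, Closed, Estab, SynRcvd, Listen}.

{SynSent, Closed, Estab, SynRcvd, Listen}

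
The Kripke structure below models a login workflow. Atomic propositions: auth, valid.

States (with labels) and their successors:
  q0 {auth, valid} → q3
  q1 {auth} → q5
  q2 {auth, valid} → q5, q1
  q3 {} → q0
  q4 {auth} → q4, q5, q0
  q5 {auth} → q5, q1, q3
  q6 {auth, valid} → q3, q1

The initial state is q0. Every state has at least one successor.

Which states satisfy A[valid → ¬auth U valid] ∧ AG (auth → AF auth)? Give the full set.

States satisfying valid → ¬auth: {q1, q3, q4, q5}.
States satisfying valid: {q0, q2, q6}.
States satisfying A[valid → ¬auth U valid]: {q0, q2, q3, q6}.
States satisfying auth → AF auth: {q0, q1, q2, q3, q4, q5, q6}.
States satisfying AG (auth → AF auth): {q0, q1, q2, q3, q4, q5, q6}.
States satisfying A[valid → ¬auth U valid] ∧ AG (auth → AF auth): {q0, q2, q3, q6}.

{q0, q2, q3, q6}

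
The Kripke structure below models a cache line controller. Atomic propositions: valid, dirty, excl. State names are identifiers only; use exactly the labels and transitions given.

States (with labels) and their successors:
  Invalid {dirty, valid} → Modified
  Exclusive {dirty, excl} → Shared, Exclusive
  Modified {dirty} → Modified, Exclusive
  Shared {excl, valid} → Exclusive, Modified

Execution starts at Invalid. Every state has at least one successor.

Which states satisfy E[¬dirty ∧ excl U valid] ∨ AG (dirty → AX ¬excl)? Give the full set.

States satisfying ¬dirty ∧ excl: {Shared}.
States satisfying valid: {Invalid, Shared}.
States satisfying E[¬dirty ∧ excl U valid]: {Invalid, Shared}.
States satisfying dirty → AX ¬excl: {Invalid, Shared}.
States satisfying AG (dirty → AX ¬excl): ∅.
States satisfying E[¬dirty ∧ excl U valid] ∨ AG (dirty → AX ¬excl): {Invalid, Shared}.

{Invalid, Shared}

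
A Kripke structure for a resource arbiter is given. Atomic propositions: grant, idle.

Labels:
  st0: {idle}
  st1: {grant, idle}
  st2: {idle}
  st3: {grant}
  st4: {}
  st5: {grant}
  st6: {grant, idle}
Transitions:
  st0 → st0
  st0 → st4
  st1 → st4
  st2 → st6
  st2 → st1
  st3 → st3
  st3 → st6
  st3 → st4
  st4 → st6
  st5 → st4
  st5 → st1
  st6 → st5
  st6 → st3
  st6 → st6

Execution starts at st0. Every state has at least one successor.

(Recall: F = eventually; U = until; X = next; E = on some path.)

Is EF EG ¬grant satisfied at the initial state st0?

Satisfied

States satisfying EG ¬grant: {st0}.
States satisfying EF EG ¬grant: {st0}.
Some path from st0 reaches a state where EG ¬grant holds.
st0 ∈ Sat(EF EG ¬grant).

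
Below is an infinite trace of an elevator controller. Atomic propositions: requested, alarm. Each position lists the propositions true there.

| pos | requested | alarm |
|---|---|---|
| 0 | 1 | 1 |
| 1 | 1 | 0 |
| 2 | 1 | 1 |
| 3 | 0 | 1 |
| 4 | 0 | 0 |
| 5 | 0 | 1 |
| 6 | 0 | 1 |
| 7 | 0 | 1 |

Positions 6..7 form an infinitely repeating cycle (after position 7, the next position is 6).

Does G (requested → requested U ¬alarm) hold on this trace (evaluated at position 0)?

No

requested → requested U ¬alarm must hold at every position from 0 onward. It fails at position 2, so G (requested → requested U ¬alarm) is false.
Positions where requested holds: 0, 1, 2.
Check requested U ¬alarm at each: 0→ok, 1→ok, 2→fails.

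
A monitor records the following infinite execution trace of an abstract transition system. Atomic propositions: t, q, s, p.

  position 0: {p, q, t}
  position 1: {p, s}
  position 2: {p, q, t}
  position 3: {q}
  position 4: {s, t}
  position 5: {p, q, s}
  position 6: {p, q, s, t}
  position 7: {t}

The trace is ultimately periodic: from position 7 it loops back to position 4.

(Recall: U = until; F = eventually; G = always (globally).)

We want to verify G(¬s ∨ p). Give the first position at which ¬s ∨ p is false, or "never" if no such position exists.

Check ¬s ∨ p at each position in order: 0 ✓, 1 ✓, 2 ✓, 3 ✓.
At position 4 the labels are {s, t}, so ¬s ∨ p is false there. This is the first violation.

4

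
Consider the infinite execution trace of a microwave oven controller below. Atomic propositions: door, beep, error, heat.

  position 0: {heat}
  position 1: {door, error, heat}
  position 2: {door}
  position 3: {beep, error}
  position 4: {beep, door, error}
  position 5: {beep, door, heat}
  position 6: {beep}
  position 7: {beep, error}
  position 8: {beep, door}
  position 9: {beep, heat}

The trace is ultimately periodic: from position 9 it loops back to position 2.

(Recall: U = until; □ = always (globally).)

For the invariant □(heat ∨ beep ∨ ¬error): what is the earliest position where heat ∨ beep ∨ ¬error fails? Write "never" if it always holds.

never

heat ∨ beep ∨ ¬error holds at every position 0..9, and those are all the positions the trace ever visits, so the invariant □(heat ∨ beep ∨ ¬error) is never violated.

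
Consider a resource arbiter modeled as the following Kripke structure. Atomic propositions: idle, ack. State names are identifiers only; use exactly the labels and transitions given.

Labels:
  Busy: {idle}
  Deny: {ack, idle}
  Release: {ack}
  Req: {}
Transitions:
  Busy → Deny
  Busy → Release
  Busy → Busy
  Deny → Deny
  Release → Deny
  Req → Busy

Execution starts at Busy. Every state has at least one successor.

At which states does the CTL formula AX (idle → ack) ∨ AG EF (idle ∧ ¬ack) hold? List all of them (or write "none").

{Deny, Release}

States satisfying idle → ack: {Deny, Release, Req}.
States satisfying AX (idle → ack): {Deny, Release}.
States satisfying EF (idle ∧ ¬ack): {Busy, Req}.
States satisfying AG EF (idle ∧ ¬ack): ∅.
States satisfying AX (idle → ack) ∨ AG EF (idle ∧ ¬ack): {Deny, Release}.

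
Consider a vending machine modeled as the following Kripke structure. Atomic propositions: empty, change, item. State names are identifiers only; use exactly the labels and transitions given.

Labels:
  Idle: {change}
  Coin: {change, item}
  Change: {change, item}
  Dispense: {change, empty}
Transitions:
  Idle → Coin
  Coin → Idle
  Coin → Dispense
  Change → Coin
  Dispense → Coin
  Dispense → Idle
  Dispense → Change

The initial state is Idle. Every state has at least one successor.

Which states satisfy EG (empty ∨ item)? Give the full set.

{Coin, Change, Dispense}

States satisfying empty ∨ item: {Coin, Change, Dispense}.
States satisfying EG (empty ∨ item): {Coin, Change, Dispense}.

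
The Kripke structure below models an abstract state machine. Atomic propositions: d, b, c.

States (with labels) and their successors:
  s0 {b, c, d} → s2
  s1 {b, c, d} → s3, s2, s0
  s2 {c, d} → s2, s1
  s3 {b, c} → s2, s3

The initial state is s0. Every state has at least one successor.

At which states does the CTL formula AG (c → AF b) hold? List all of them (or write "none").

States satisfying c → AF b: {s0, s1, s3}.
States satisfying AG (c → AF b): ∅.

none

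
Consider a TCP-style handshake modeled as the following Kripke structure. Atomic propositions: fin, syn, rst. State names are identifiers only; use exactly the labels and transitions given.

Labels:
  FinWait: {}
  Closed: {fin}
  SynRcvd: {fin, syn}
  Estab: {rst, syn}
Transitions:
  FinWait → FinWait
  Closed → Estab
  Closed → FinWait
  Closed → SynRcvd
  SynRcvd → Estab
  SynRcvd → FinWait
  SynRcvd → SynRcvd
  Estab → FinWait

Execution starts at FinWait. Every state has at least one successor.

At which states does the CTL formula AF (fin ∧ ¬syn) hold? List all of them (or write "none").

{Closed}

States satisfying fin ∧ ¬syn: {Closed}.
States satisfying AF (fin ∧ ¬syn): {Closed}.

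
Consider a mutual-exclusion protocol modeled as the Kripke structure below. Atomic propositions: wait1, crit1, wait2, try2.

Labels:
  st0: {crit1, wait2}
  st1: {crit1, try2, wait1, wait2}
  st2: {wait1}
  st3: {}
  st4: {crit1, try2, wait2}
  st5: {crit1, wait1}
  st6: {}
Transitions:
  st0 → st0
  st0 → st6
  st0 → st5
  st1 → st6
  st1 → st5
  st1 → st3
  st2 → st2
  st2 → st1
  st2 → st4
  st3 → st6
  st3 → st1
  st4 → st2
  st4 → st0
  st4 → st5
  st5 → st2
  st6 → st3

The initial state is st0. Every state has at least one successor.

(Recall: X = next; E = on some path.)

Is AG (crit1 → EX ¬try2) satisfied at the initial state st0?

Satisfied

States satisfying crit1 → EX ¬try2: {st0, st1, st2, st3, st4, st5, st6}.
States satisfying AG (crit1 → EX ¬try2): {st0, st1, st2, st3, st4, st5, st6}.
Every state reachable from st0 satisfies crit1 → EX ¬try2.
st0 ∈ Sat(AG (crit1 → EX ¬try2)).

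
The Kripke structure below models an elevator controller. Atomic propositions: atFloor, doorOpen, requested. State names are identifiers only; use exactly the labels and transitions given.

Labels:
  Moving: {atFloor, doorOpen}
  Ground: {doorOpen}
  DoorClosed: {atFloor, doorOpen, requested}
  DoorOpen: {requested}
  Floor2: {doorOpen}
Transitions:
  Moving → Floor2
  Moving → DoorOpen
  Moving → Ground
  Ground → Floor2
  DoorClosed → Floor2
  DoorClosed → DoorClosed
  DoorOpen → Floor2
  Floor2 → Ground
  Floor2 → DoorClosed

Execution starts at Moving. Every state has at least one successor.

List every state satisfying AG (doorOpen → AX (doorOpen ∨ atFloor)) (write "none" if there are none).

States satisfying doorOpen → AX (doorOpen ∨ atFloor): {Ground, DoorClosed, DoorOpen, Floor2}.
States satisfying AG (doorOpen → AX (doorOpen ∨ atFloor)): {Ground, DoorClosed, DoorOpen, Floor2}.

{Ground, DoorClosed, DoorOpen, Floor2}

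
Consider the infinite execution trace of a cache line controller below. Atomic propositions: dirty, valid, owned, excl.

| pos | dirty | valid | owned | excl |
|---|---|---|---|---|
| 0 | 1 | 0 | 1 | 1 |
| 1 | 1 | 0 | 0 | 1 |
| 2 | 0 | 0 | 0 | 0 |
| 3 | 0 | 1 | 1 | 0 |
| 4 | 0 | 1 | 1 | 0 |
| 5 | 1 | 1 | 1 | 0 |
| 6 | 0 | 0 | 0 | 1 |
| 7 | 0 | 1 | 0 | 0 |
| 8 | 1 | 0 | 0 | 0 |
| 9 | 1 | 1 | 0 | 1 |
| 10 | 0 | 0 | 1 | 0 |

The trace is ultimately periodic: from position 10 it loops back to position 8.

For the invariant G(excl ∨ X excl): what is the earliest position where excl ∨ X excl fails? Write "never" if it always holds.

Check excl ∨ X excl at each position in order: 0 ✓, 1 ✓.
At position 2 the labels are {} and the next position 3 has {owned, valid}, so excl ∨ X excl is false there. This is the first violation.

2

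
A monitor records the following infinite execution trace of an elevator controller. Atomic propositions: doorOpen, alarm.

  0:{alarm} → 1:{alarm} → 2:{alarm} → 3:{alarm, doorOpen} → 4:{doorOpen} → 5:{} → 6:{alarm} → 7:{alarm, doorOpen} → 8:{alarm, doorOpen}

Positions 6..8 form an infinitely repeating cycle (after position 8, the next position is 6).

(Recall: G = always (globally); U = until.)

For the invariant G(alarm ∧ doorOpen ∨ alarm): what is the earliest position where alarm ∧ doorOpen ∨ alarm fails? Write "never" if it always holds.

4

Check alarm ∧ doorOpen ∨ alarm at each position in order: 0 ✓, 1 ✓, 2 ✓, 3 ✓.
At position 4 the labels are {doorOpen}, so alarm ∧ doorOpen ∨ alarm is false there. This is the first violation.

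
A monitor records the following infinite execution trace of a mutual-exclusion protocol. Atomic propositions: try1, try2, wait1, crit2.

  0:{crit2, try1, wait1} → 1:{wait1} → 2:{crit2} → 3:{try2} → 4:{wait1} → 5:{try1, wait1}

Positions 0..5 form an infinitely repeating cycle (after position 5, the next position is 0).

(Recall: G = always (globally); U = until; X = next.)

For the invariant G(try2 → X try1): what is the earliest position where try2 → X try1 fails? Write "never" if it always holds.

Check try2 → X try1 at each position in order: 0 ✓, 1 ✓, 2 ✓.
At position 3 the labels are {try2} and the next position 4 has {wait1}, so try2 → X try1 is false there. This is the first violation.

3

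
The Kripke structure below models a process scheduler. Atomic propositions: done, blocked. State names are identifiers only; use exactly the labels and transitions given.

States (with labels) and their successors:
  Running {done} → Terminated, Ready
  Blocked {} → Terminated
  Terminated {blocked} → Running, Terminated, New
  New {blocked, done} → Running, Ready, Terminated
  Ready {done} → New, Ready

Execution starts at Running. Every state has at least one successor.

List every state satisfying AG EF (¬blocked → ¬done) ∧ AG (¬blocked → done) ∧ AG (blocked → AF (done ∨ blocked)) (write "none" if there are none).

States satisfying EF (¬blocked → ¬done): {Running, Blocked, Terminated, New, Ready}.
States satisfying AG EF (¬blocked → ¬done): {Running, Blocked, Terminated, New, Ready}.
States satisfying ¬blocked → done: {Running, Terminated, New, Ready}.
States satisfying AG (¬blocked → done): {Running, Terminated, New, Ready}.
States satisfying blocked → AF (done ∨ blocked): {Running, Blocked, Terminated, New, Ready}.
States satisfying AG (blocked → AF (done ∨ blocked)): {Running, Blocked, Terminated, New, Ready}.
States satisfying AG EF (¬blocked → ¬done) ∧ AG (¬blocked → done) ∧ AG (blocked → AF (done ∨ blocked)): {Running, Terminated, New, Ready}.

{Running, Terminated, New, Ready}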